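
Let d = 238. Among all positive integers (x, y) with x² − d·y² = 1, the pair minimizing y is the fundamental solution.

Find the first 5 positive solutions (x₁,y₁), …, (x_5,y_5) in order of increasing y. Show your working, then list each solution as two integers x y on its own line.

11663 756
272051137 17634456
6345864809999 411341319900
148023642285985537 9594947610352944
3452799473617033826063 223811747547751451844

[15; 2,2,1,14,1,2,2,30] for √238; ℓ=8 ⇒ convergent index 7
a_0=15:  p_0=15·1+0=15,  q_0=15·0+1=1
a_1=2:  p_1=2·15+1=31,  q_1=2·1+0=2
…
a_3=1:  p_3=1·77+31=108,  q_3=1·5+2=7
a_4=14:  p_4=14·108+77=1589,  q_4=14·7+5=103
a_5=1:  p_5=1·1589+108=1697,  q_5=1·103+7=110
a_6=2:  p_6=2·1697+1589=4983,  q_6=2·110+103=323
a_7=2:  p_7=2·4983+1697=11663,  q_7=2·323+110=756
→ (11663, 756).  Check: 11663²=136025569, 238·756²=136025568, difference 1.
n=2: (11663,756)∘(11663,756) = (11663·11663+238·756·756, 11663·756+756·11663) = (272051137,17634456)
n=3: (272051137,17634456)∘(11663,756) = (11663·272051137+238·756·17634456, 11663·17634456+756·272051137) = (6345864809999,411341319900)
n=4: (6345864809999,411341319900)∘(11663,756) = (11663·6345864809999+238·756·411341319900, 11663·411341319900+756·6345864809999) = (148023642285985537,9594947610352944)
n=5: (148023642285985537,9594947610352944)∘(11663,756) = (11663·148023642285985537+238·756·9594947610352944, 11663·9594947610352944+756·148023642285985537) = (3452799473617033826063,223811747547751451844)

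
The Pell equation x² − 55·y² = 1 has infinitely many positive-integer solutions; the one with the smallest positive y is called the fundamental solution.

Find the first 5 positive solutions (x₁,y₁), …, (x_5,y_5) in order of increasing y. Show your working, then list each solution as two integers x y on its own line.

√55 = [7; 2,2,2,14, …], period ℓ=4 (even) → k=3
k=0  a_k=7  p_k/q_k = 7/1
…
k=2  a_k=2  p_k/q_k = 37/5
k=3  a_k=2  p_k/q_k = 89/12
(x₁, y₁) = (89, 12);  89² − 55·12² = 1 ✓
(89+12√55)^2 = 15841 + 2136√55
(89+12√55)^3 = 2819609 + 380196√55
(89+12√55)^4 = 501874561 + 67672752√55
(89+12√55)^5 = 89330852249 + 12045369660√55

89 12
15841 2136
2819609 380196
501874561 67672752
89330852249 12045369660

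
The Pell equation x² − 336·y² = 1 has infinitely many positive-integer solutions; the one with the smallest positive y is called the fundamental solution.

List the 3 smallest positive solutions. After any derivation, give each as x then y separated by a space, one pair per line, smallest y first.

55 3
6049 330
665335 36297

√336 = [18; 3,36, …], period ℓ=2 (even) → k=1
k=0  a_k=18  p_k/q_k = 18/1
k=1  a_k=3  p_k/q_k = 55/3
fundamental: x₁=55, y₁=3  (since 3025 − 336·9 = 1)
(x_2, y_2) = (55·55 + 336·3·3, 55·3 + 3·55) = (6049, 330)
(x_3, y_3) = (55·6049 + 336·3·330, 55·330 + 3·6049) = (665335, 36297)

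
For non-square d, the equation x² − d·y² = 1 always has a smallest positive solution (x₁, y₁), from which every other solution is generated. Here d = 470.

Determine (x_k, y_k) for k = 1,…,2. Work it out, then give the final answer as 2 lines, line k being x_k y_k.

1691 78
5718961 263796

√470 = [21; 1,2,8,2,1,42, …], period ℓ=6 (even) → k=5
step 0: (21, 1)  from 21·(1,0) + (0,1)
step 1: (22, 1)  from 1·(21,1) + (1,0)
step 2: (65, 3)  from 2·(22,1) + (21,1)
step 3: (542, 25)  from 8·(65,3) + (22,1)
step 4: (1149, 53)  from 2·(542,25) + (65,3)
step 5: (1691, 78)  from 1·(1149,53) + (542,25)
fundamental: x₁=1691, y₁=78  (since 2859481 − 470·6084 = 1)
k=2:  x_2 = 1691·1691+470·78·78 = 5718961,  y_2 = 1691·78+78·1691 = 263796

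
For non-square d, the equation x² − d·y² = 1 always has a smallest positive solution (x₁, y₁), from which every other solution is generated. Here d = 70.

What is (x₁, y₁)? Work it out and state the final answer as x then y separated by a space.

251 30

[8; 2,1,2,1,2,16] for √70; ℓ=6 ⇒ convergent index 5
step 0: (8, 1)  from 8·(1,0) + (0,1)
step 1: (17, 2)  from 2·(8,1) + (1,0)
step 2: (25, 3)  from 1·(17,2) + (8,1)
…
step 4: (92, 11)  from 1·(67,8) + (25,3)
step 5: (251, 30)  from 2·(92,11) + (67,8)
fundamental: x₁=251, y₁=30  (since 63001 − 70·900 = 1)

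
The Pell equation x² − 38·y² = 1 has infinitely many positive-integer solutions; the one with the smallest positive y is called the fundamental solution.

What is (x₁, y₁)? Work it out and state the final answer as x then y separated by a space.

37 6

[6; 6,12] for √38; ℓ=2 ⇒ convergent index 1
a_0=6:  p_0=6·1+0=6,  q_0=6·0+1=1
a_1=6:  p_1=6·6+1=37,  q_1=6·1+0=6
→ (37, 6).  Check: 37²=1369, 38·6²=1368, difference 1.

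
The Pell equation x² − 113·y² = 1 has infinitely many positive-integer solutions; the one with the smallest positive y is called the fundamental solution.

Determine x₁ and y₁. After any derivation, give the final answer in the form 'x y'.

1204353 113296

√113 → a₀=10, period (1,1,1,2,2,1,1,1,20); ℓ=9 odd so k=17
k=0  a_k=10  p_k/q_k = 10/1
k=1  a_k=1  p_k/q_k = 11/1
k=2  a_k=1  p_k/q_k = 21/2
k=3  a_k=1  p_k/q_k = 32/3
k=4  a_k=2  p_k/q_k = 85/8
k=5  a_k=2  p_k/q_k = 202/19
k=6  a_k=1  p_k/q_k = 287/27
…
k=8  a_k=1  p_k/q_k = 776/73
k=9  a_k=20  p_k/q_k = 16009/1506
k=10  a_k=1  p_k/q_k = 16785/1579
…
k=12  a_k=1  p_k/q_k = 49579/4664
k=13  a_k=2  p_k/q_k = 131952/12413
k=14  a_k=2  p_k/q_k = 313483/29490
k=15  a_k=1  p_k/q_k = 445435/41903
k=16  a_k=1  p_k/q_k = 758918/71393
k=17  a_k=1  p_k/q_k = 1204353/113296
(x₁, y₁) = (1204353, 113296);  1204353² − 113·113296² = 1 ✓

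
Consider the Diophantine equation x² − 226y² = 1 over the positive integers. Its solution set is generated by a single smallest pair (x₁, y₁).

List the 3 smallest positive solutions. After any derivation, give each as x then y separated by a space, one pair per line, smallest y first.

d=226: √d = [15; 30] (ℓ=1, odd), read p_1/q_1
k=0  a_k=15  p_k/q_k = 15/1
k=1  a_k=30  p_k/q_k = 451/30
fundamental: x₁=451, y₁=30  (since 203401 − 226·900 = 1)
(x_2, y_2) = (451·451 + 226·30·30, 451·30 + 30·451) = (406801, 27060)
(x_3, y_3) = (451·406801 + 226·30·27060, 451·27060 + 30·406801) = (366934051, 24408090)

451 30
406801 27060
366934051 24408090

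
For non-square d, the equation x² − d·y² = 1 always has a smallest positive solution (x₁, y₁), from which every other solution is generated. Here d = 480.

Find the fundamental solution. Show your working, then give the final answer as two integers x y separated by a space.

241 11

√480 = [21; 1,9,1,42, …], period ℓ=4 (even) → k=3
k=0  a_k=21  p_k/q_k = 21/1
k=1  a_k=1  p_k/q_k = 22/1
k=2  a_k=9  p_k/q_k = 219/10
k=3  a_k=1  p_k/q_k = 241/11
→ (241, 11).  Check: 241²=58081, 480·11²=58080, difference 1.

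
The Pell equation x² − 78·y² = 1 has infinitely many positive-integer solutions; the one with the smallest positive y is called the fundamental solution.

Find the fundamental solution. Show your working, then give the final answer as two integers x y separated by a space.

53 6

[8; 1,4,1,16] for √78; ℓ=4 ⇒ convergent index 3
k=0  a_k=8  p_k/q_k = 8/1
k=1  a_k=1  p_k/q_k = 9/1
k=2  a_k=4  p_k/q_k = 44/5
k=3  a_k=1  p_k/q_k = 53/6
fundamental: x₁=53, y₁=6  (since 2809 − 78·36 = 1)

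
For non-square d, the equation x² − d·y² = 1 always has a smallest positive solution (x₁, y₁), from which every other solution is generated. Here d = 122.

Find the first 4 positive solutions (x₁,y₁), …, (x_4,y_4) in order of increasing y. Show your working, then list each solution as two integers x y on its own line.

√122 → a₀=11, period (22); ℓ=1 odd so k=1
i=0: a=11 ⇒ p=11, q=1
i=1: a=22 ⇒ p=243, q=22
→ (243, 22).  Check: 243²=59049, 122·22²=59048, difference 1.
n=2: (243,22)∘(243,22) = (243·243+122·22·22, 243·22+22·243) = (118097,10692)
n=3: (118097,10692)∘(243,22) = (243·118097+122·22·10692, 243·10692+22·118097) = (57394899,5196290)
n=4: (57394899,5196290)∘(243,22) = (243·57394899+122·22·5196290, 243·5196290+22·57394899) = (27893802817,2525386248)

243 22
118097 10692
57394899 5196290
27893802817 2525386248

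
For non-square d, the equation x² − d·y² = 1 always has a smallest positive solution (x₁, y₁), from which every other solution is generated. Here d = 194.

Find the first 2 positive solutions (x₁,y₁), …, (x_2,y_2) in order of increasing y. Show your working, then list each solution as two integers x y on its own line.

√194 = [13; 1,12,1,26, …], period ℓ=4 (even) → k=3
i=0: a=13 ⇒ p=13, q=1
i=1: a=1 ⇒ p=14, q=1
i=2: a=12 ⇒ p=181, q=13
i=3: a=1 ⇒ p=195, q=14
→ (195, 14).  Check: 195²=38025, 194·14²=38024, difference 1.
(x_2, y_2) = (195·195 + 194·14·14, 195·14 + 14·195) = (76049, 5460)

195 14
76049 5460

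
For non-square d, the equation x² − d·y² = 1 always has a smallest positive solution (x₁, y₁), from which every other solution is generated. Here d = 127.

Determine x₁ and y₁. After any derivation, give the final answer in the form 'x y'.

√127 = [11; 3,1,2,2,7,11,7,2,2,1,3,22, …], period ℓ=12 (even) → k=11
i=0: a=11 ⇒ p=11, q=1
i=1: a=3 ⇒ p=34, q=3
…
i=4: a=2 ⇒ p=293, q=26
i=5: a=7 ⇒ p=2175, q=193
…
i=9: a=2 ⇒ p=906941, q=80478
i=10: a=1 ⇒ p=1274561, q=113099
i=11: a=3 ⇒ p=4730624, q=419775
fundamental: x₁=4730624, y₁=419775  (since 22378803429376 − 127·176211050625 = 1)

4730624 419775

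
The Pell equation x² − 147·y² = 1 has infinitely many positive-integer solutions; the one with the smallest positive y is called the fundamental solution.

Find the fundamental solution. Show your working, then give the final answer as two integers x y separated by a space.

d=147: √d = [12; 8,24] (ℓ=2, even), read p_1/q_1
a_0=12:  p_0=12·1+0=12,  q_0=12·0+1=1
a_1=8:  p_1=8·12+1=97,  q_1=8·1+0=8
→ (97, 8).  Check: 97²=9409, 147·8²=9408, difference 1.

97 8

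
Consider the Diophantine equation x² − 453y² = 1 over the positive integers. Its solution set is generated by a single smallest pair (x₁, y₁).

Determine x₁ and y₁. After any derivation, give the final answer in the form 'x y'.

1653751 77700

√453 → a₀=21, period (3,1,1,10,14,10,1,1,3,42); ℓ=10 even so k=9
i=0: a=21 ⇒ p=21, q=1
…
i=3: a=1 ⇒ p=149, q=7
…
i=8: a=1 ⇒ p=469329, q=22051
i=9: a=3 ⇒ p=1653751, q=77700
(x₁, y₁) = (1653751, 77700);  1653751² − 453·77700² = 1 ✓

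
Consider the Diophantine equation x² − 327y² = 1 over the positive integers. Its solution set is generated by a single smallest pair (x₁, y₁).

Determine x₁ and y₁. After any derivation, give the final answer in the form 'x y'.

217 12

[18; 12,36] for √327; ℓ=2 ⇒ convergent index 1
k=0  a_k=18  p_k/q_k = 18/1
k=1  a_k=12  p_k/q_k = 217/12
fundamental: x₁=217, y₁=12  (since 47089 − 327·144 = 1)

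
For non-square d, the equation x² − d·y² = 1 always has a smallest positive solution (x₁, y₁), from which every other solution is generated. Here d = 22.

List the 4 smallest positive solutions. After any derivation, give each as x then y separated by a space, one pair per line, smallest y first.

197 42
77617 16548
30580901 6519870
12048797377 2568812232

[4; 1,2,4,2,1,8] for √22; ℓ=6 ⇒ convergent index 5
i=0: a=4 ⇒ p=4, q=1
i=1: a=1 ⇒ p=5, q=1
i=2: a=2 ⇒ p=14, q=3
i=3: a=4 ⇒ p=61, q=13
i=4: a=2 ⇒ p=136, q=29
i=5: a=1 ⇒ p=197, q=42
→ (197, 42).  Check: 197²=38809, 22·42²=38808, difference 1.
k=2:  x_2 = 197·197+22·42·42 = 77617,  y_2 = 197·42+42·197 = 16548
k=3:  x_3 = 197·77617+22·42·16548 = 30580901,  y_3 = 197·16548+42·77617 = 6519870
k=4:  x_4 = 197·30580901+22·42·6519870 = 12048797377,  y_4 = 197·6519870+42·30580901 = 2568812232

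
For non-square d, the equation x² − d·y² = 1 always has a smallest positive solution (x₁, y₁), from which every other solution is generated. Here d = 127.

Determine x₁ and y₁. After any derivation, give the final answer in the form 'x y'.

4730624 419775

√127 = [11; 3,1,2,2,7,11,7,2,2,1,3,22, …], period ℓ=12 (even) → k=11
i=0: a=11 ⇒ p=11, q=1
i=1: a=3 ⇒ p=34, q=3
…
i=4: a=2 ⇒ p=293, q=26
…
i=7: a=7 ⇒ p=171701, q=15236
i=8: a=2 ⇒ p=367620, q=32621
i=9: a=2 ⇒ p=906941, q=80478
i=10: a=1 ⇒ p=1274561, q=113099
i=11: a=3 ⇒ p=4730624, q=419775
(x₁, y₁) = (4730624, 419775);  4730624² − 127·419775² = 1 ✓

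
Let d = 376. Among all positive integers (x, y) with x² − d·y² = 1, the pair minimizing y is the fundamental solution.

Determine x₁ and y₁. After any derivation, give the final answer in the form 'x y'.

2143295 110532

√376 = [19; 2,1,1,3,1,…,1,2,38, …], period ℓ=16 (even) → k=15
a_0=19:  p_0=19·1+0=19,  q_0=19·0+1=1
…
a_4=3:  p_4=3·97+58=349,  q_4=3·5+3=18
a_5=1:  p_5=1·349+97=446,  q_5=1·18+5=23
…
a_8=4:  p_8=4·2928+1241=12953,  q_8=4·151+64=668
a_9=2:  p_9=2·12953+2928=28834,  q_9=2·668+151=1487
…
a_12=3:  p_12=3·99455+70621=368986,  q_12=3·5129+3642=19029
a_13=1:  p_13=1·368986+99455=468441,  q_13=1·19029+5129=24158
a_14=1:  p_14=1·468441+368986=837427,  q_14=1·24158+19029=43187
a_15=2:  p_15=2·837427+468441=2143295,  q_15=2·43187+24158=110532
→ (2143295, 110532).  Check: 2143295²=4593713457025, 376·110532²=4593713457024, difference 1.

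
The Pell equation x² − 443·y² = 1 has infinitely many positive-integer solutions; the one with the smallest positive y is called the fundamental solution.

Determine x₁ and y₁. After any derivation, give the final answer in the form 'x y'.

442 21

√443 = [21; 21,42, …], period ℓ=2 (even) → k=1
step 0: (21, 1)  from 21·(1,0) + (0,1)
step 1: (442, 21)  from 21·(21,1) + (1,0)
fundamental: x₁=442, y₁=21  (since 195364 − 443·441 = 1)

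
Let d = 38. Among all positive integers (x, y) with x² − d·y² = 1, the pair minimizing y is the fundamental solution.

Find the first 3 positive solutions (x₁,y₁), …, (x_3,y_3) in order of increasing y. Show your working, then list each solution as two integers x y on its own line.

[6; 6,12] for √38; ℓ=2 ⇒ convergent index 1
step 0: (6, 1)  from 6·(1,0) + (0,1)
step 1: (37, 6)  from 6·(6,1) + (1,0)
(x₁, y₁) = (37, 6);  37² − 38·6² = 1 ✓
k=2:  x_2 = 37·37+38·6·6 = 2737,  y_2 = 37·6+6·37 = 444
k=3:  x_3 = 37·2737+38·6·444 = 202501,  y_3 = 37·444+6·2737 = 32850

37 6
2737 444
202501 32850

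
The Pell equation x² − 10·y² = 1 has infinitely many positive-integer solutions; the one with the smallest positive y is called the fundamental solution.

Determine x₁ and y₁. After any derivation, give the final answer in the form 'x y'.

19 6

[3; 6] for √10; ℓ=1 ⇒ convergent index 1
i=0: a=3 ⇒ p=3, q=1
i=1: a=6 ⇒ p=19, q=6
(x₁, y₁) = (19, 6);  19² − 10·6² = 1 ✓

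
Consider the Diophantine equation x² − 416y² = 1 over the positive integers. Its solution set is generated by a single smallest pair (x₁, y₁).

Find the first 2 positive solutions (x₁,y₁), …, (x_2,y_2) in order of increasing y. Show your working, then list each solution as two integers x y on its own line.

[20; 2,1,1,9,1,1,2,40] for √416; ℓ=8 ⇒ convergent index 7
a_0=20:  p_0=20·1+0=20,  q_0=20·0+1=1
…
a_2=1:  p_2=1·41+20=61,  q_2=1·2+1=3
a_3=1:  p_3=1·61+41=102,  q_3=1·3+2=5
…
a_5=1:  p_5=1·979+102=1081,  q_5=1·48+5=53
a_6=1:  p_6=1·1081+979=2060,  q_6=1·53+48=101
a_7=2:  p_7=2·2060+1081=5201,  q_7=2·101+53=255
fundamental: x₁=5201, y₁=255  (since 27050401 − 416·65025 = 1)
k=2:  x_2 = 5201·5201+416·255·255 = 54100801,  y_2 = 5201·255+255·5201 = 2652510

5201 255
54100801 2652510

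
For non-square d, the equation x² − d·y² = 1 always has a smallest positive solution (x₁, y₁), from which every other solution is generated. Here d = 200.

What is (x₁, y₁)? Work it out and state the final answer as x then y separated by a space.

[14; 7,28] for √200; ℓ=2 ⇒ convergent index 1
a_0=14:  p_0=14·1+0=14,  q_0=14·0+1=1
a_1=7:  p_1=7·14+1=99,  q_1=7·1+0=7
(x₁, y₁) = (99, 7);  99² − 200·7² = 1 ✓

99 7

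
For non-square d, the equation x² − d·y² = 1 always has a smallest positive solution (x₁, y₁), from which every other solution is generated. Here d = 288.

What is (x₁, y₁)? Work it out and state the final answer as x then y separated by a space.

√288 → a₀=16, period (1,32); ℓ=2 even so k=1
a_0=16:  p_0=16·1+0=16,  q_0=16·0+1=1
a_1=1:  p_1=1·16+1=17,  q_1=1·1+0=1
→ (17, 1).  Check: 17²=289, 288·1²=288, difference 1.

17 1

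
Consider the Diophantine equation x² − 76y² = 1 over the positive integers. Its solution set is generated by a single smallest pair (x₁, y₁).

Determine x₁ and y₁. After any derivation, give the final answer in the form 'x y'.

57799 6630

d=76: √d = [8; 1,2,1,1,5,4,5,1,1,2,1,16] (ℓ=12, even), read p_11/q_11
a_0=8:  p_0=8·1+0=8,  q_0=8·0+1=1
…
a_3=1:  p_3=1·26+9=35,  q_3=1·3+1=4
a_4=1:  p_4=1·35+26=61,  q_4=1·4+3=7
…
a_6=4:  p_6=4·340+61=1421,  q_6=4·39+7=163
…
a_8=1:  p_8=1·7445+1421=8866,  q_8=1·854+163=1017
…
a_10=2:  p_10=2·16311+8866=41488,  q_10=2·1871+1017=4759
a_11=1:  p_11=1·41488+16311=57799,  q_11=1·4759+1871=6630
→ (57799, 6630).  Check: 57799²=3340724401, 76·6630²=3340724400, difference 1.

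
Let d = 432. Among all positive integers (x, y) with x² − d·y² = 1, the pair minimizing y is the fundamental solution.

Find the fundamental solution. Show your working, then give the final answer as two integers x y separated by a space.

d=432: √d = [20; 1,3,1,1,1,3,1,40] (ℓ=8, even), read p_7/q_7
k=0  a_k=20  p_k/q_k = 20/1
k=1  a_k=1  p_k/q_k = 21/1
k=2  a_k=3  p_k/q_k = 83/4
k=3  a_k=1  p_k/q_k = 104/5
k=4  a_k=1  p_k/q_k = 187/9
k=5  a_k=1  p_k/q_k = 291/14
k=6  a_k=3  p_k/q_k = 1060/51
k=7  a_k=1  p_k/q_k = 1351/65
fundamental: x₁=1351, y₁=65  (since 1825201 − 432·4225 = 1)

1351 65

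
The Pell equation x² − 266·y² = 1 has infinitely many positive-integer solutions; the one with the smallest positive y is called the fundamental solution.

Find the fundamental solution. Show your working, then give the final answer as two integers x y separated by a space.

d=266: √d = [16; 3,4,3,32] (ℓ=4, even), read p_3/q_3
step 0: (16, 1)  from 16·(1,0) + (0,1)
…
step 2: (212, 13)  from 4·(49,3) + (16,1)
step 3: (685, 42)  from 3·(212,13) + (49,3)
fundamental: x₁=685, y₁=42  (since 469225 − 266·1764 = 1)

685 42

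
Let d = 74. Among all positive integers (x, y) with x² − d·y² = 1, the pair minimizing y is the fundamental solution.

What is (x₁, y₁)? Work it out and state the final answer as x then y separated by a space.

[8; 1,1,1,1,16] for √74; ℓ=5 ⇒ convergent index 9
k=0  a_k=8  p_k/q_k = 8/1
k=1  a_k=1  p_k/q_k = 9/1
…
k=3  a_k=1  p_k/q_k = 26/3
…
k=5  a_k=16  p_k/q_k = 714/83
k=6  a_k=1  p_k/q_k = 757/88
…
k=8  a_k=1  p_k/q_k = 2228/259
k=9  a_k=1  p_k/q_k = 3699/430
(x₁, y₁) = (3699, 430);  3699² − 74·430² = 1 ✓

3699 430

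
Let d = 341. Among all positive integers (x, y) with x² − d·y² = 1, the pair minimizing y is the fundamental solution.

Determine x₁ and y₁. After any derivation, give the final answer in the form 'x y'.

d=341: √d = [18; 2,6,1,8,2,…,6,2,36] (ℓ=14, even), read p_13/q_13
k=0  a_k=18  p_k/q_k = 18/1
k=1  a_k=2  p_k/q_k = 37/2
k=2  a_k=6  p_k/q_k = 240/13
k=3  a_k=1  p_k/q_k = 277/15
k=4  a_k=8  p_k/q_k = 2456/133
k=5  a_k=2  p_k/q_k = 5189/281
k=6  a_k=1  p_k/q_k = 7645/414
k=7  a_k=2  p_k/q_k = 20479/1109
k=8  a_k=1  p_k/q_k = 28124/1523
k=9  a_k=2  p_k/q_k = 76727/4155
k=10  a_k=8  p_k/q_k = 641940/34763
k=11  a_k=1  p_k/q_k = 718667/38918
k=12  a_k=6  p_k/q_k = 4953942/268271
k=13  a_k=2  p_k/q_k = 10626551/575460
(x₁, y₁) = (10626551, 575460);  10626551² − 341·575460² = 1 ✓

10626551 575460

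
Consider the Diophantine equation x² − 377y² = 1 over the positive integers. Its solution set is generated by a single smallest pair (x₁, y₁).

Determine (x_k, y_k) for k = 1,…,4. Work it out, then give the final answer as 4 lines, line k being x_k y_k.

233 12
108577 5592
50596649 2605860
23577929857 1214325168

[19; 2,2,2,38] for √377; ℓ=4 ⇒ convergent index 3
a_0=19:  p_0=19·1+0=19,  q_0=19·0+1=1
…
a_2=2:  p_2=2·39+19=97,  q_2=2·2+1=5
a_3=2:  p_3=2·97+39=233,  q_3=2·5+2=12
(x₁, y₁) = (233, 12);  233² − 377·12² = 1 ✓
k=2:  x_2 = 233·233+377·12·12 = 108577,  y_2 = 233·12+12·233 = 5592
k=3:  x_3 = 233·108577+377·12·5592 = 50596649,  y_3 = 233·5592+12·108577 = 2605860
k=4:  x_4 = 233·50596649+377·12·2605860 = 23577929857,  y_4 = 233·2605860+12·50596649 = 1214325168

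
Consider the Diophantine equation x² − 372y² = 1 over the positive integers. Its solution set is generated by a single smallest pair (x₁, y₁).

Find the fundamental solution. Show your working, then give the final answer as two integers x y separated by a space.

d=372: √d = [19; 3,2,12,2,3,38] (ℓ=6, even), read p_5/q_5
k=0  a_k=19  p_k/q_k = 19/1
k=1  a_k=3  p_k/q_k = 58/3
k=2  a_k=2  p_k/q_k = 135/7
…
k=4  a_k=2  p_k/q_k = 3491/181
k=5  a_k=3  p_k/q_k = 12151/630
→ (12151, 630).  Check: 12151²=147646801, 372·630²=147646800, difference 1.

12151 630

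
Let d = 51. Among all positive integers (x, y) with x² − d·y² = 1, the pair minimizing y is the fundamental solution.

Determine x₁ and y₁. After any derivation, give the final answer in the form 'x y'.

[7; 7,14] for √51; ℓ=2 ⇒ convergent index 1
a_0=7:  p_0=7·1+0=7,  q_0=7·0+1=1
a_1=7:  p_1=7·7+1=50,  q_1=7·1+0=7
fundamental: x₁=50, y₁=7  (since 2500 − 51·49 = 1)

50 7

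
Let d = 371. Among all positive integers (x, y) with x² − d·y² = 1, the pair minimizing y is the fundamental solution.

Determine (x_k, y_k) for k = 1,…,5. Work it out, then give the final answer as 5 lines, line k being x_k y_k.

√371 = [19; 3,1,4,1,3,38, …], period ℓ=6 (even) → k=5
i=0: a=19 ⇒ p=19, q=1
…
i=4: a=1 ⇒ p=443, q=23
i=5: a=3 ⇒ p=1695, q=88
(x₁, y₁) = (1695, 88);  1695² − 371·88² = 1 ✓
(1695+88√371)^2 = 5746049 + 298320√371
(1695+88√371)^3 = 19479104415 + 1011304712√371
(1695+88√371)^4 = 66034158220801 + 3428322675360√371
(1695+88√371)^5 = 223855776889410975 + 11622012858165688√371

1695 88
5746049 298320
19479104415 1011304712
66034158220801 3428322675360
223855776889410975 11622012858165688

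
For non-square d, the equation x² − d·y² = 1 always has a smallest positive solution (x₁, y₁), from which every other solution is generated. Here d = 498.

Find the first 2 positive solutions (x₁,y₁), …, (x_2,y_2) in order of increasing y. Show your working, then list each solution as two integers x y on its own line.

179777 8056
64639539457 2896567024

[22; 3,6,22,6,3,44] for √498; ℓ=6 ⇒ convergent index 5
i=0: a=22 ⇒ p=22, q=1
…
i=3: a=22 ⇒ p=9395, q=421
i=4: a=6 ⇒ p=56794, q=2545
i=5: a=3 ⇒ p=179777, q=8056
fundamental: x₁=179777, y₁=8056  (since 32319769729 − 498·64899136 = 1)
n=2: (179777,8056)∘(179777,8056) = (179777·179777+498·8056·8056, 179777·8056+8056·179777) = (64639539457,2896567024)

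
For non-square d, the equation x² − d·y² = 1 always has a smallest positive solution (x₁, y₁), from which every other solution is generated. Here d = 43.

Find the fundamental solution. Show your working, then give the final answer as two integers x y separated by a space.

√43 = [6; 1,1,3,1,5,1,3,1,1,12, …], period ℓ=10 (even) → k=9
k=0  a_k=6  p_k/q_k = 6/1
…
k=2  a_k=1  p_k/q_k = 13/2
k=3  a_k=3  p_k/q_k = 46/7
…
k=6  a_k=1  p_k/q_k = 400/61
k=7  a_k=3  p_k/q_k = 1541/235
k=8  a_k=1  p_k/q_k = 1941/296
k=9  a_k=1  p_k/q_k = 3482/531
fundamental: x₁=3482, y₁=531  (since 12124324 − 43·281961 = 1)

3482 531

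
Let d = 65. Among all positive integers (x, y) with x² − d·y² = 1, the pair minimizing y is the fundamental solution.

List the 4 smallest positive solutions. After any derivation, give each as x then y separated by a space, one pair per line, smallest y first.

√65 → a₀=8, period (16); ℓ=1 odd so k=1
k=0  a_k=8  p_k/q_k = 8/1
k=1  a_k=16  p_k/q_k = 129/16
→ (129, 16).  Check: 129²=16641, 65·16²=16640, difference 1.
(129+16√65)^2 = 33281 + 4128√65
(129+16√65)^3 = 8586369 + 1065008√65
(129+16√65)^4 = 2215249921 + 274767936√65

129 16
33281 4128
8586369 1065008
2215249921 274767936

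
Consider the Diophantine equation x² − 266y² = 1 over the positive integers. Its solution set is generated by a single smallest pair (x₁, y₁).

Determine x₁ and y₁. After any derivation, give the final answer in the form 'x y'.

√266 = [16; 3,4,3,32, …], period ℓ=4 (even) → k=3
step 0: (16, 1)  from 16·(1,0) + (0,1)
step 1: (49, 3)  from 3·(16,1) + (1,0)
step 2: (212, 13)  from 4·(49,3) + (16,1)
step 3: (685, 42)  from 3·(212,13) + (49,3)
fundamental: x₁=685, y₁=42  (since 469225 − 266·1764 = 1)

685 42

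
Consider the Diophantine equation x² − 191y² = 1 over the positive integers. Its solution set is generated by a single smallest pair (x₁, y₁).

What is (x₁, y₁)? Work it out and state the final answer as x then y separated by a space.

√191 = [13; 1,4,1,1,3,…,4,1,26, …], period ℓ=16 (even) → k=15
k=0  a_k=13  p_k/q_k = 13/1
k=1  a_k=1  p_k/q_k = 14/1
…
k=6  a_k=2  p_k/q_k = 1230/89
…
k=13  a_k=1  p_k/q_k = 1616447/116962
k=14  a_k=4  p_k/q_k = 7377553/533821
k=15  a_k=1  p_k/q_k = 8994000/650783
→ (8994000, 650783).  Check: 8994000²=80892036000000, 191·650783²=80892035999999, difference 1.

8994000 650783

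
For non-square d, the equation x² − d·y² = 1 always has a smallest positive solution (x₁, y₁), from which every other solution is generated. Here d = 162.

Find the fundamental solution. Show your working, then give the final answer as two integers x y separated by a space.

√162 = [12; 1,2,1,2,12,2,1,2,1,24, …], period ℓ=10 (even) → k=9
a_0=12:  p_0=12·1+0=12,  q_0=12·0+1=1
…
a_2=2:  p_2=2·13+12=38,  q_2=2·1+1=3
a_3=1:  p_3=1·38+13=51,  q_3=1·3+1=4
a_4=2:  p_4=2·51+38=140,  q_4=2·4+3=11
a_5=12:  p_5=12·140+51=1731,  q_5=12·11+4=136
…
a_8=2:  p_8=2·5333+3602=14268,  q_8=2·419+283=1121
a_9=1:  p_9=1·14268+5333=19601,  q_9=1·1121+419=1540
→ (19601, 1540).  Check: 19601²=384199201, 162·1540²=384199200, difference 1.

19601 1540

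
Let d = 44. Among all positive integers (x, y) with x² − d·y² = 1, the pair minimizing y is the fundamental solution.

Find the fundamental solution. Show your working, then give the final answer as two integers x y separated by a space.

199 30

[6; 1,1,1,2,1,1,1,12] for √44; ℓ=8 ⇒ convergent index 7
step 0: (6, 1)  from 6·(1,0) + (0,1)
…
step 5: (73, 11)  from 1·(53,8) + (20,3)
step 6: (126, 19)  from 1·(73,11) + (53,8)
step 7: (199, 30)  from 1·(126,19) + (73,11)
(x₁, y₁) = (199, 30);  199² − 44·30² = 1 ✓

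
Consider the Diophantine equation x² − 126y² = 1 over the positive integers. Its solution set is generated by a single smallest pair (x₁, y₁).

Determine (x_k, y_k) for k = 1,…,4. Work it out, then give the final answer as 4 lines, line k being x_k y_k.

d=126: √d = [11; 4,2,4,22] (ℓ=4, even), read p_3/q_3
a_0=11:  p_0=11·1+0=11,  q_0=11·0+1=1
a_1=4:  p_1=4·11+1=45,  q_1=4·1+0=4
a_2=2:  p_2=2·45+11=101,  q_2=2·4+1=9
a_3=4:  p_3=4·101+45=449,  q_3=4·9+4=40
fundamental: x₁=449, y₁=40  (since 201601 − 126·1600 = 1)
(449+40√126)^2 = 403201 + 35920√126
(449+40√126)^3 = 362074049 + 32256120√126
(449+40√126)^4 = 325142092801 + 28965959840√126

449 40
403201 35920
362074049 32256120
325142092801 28965959840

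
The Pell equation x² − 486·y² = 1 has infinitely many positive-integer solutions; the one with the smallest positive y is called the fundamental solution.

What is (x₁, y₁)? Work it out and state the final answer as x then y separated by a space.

[22; 22,44] for √486; ℓ=2 ⇒ convergent index 1
i=0: a=22 ⇒ p=22, q=1
i=1: a=22 ⇒ p=485, q=22
(x₁, y₁) = (485, 22);  485² − 486·22² = 1 ✓

485 22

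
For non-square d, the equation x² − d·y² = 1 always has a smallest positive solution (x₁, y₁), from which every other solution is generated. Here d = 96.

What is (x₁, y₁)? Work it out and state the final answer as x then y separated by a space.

49 5

√96 = [9; 1,3,1,18, …], period ℓ=4 (even) → k=3
a_0=9:  p_0=9·1+0=9,  q_0=9·0+1=1
a_1=1:  p_1=1·9+1=10,  q_1=1·1+0=1
a_2=3:  p_2=3·10+9=39,  q_2=3·1+1=4
a_3=1:  p_3=1·39+10=49,  q_3=1·4+1=5
fundamental: x₁=49, y₁=5  (since 2401 − 96·25 = 1)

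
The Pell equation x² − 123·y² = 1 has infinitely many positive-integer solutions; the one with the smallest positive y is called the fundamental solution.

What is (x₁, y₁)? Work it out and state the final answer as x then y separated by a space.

d=123: √d = [11; 11,22] (ℓ=2, even), read p_1/q_1
i=0: a=11 ⇒ p=11, q=1
i=1: a=11 ⇒ p=122, q=11
→ (122, 11).  Check: 122²=14884, 123·11²=14883, difference 1.

122 11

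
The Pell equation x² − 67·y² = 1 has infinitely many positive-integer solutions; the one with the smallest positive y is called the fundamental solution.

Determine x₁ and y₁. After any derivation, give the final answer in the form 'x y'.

48842 5967

[8; 5,2,1,1,7,1,1,2,5,16] for √67; ℓ=10 ⇒ convergent index 9
a_0=8:  p_0=8·1+0=8,  q_0=8·0+1=1
a_1=5:  p_1=5·8+1=41,  q_1=5·1+0=5
a_2=2:  p_2=2·41+8=90,  q_2=2·5+1=11
…
a_4=1:  p_4=1·131+90=221,  q_4=1·16+11=27
a_5=7:  p_5=7·221+131=1678,  q_5=7·27+16=205
a_6=1:  p_6=1·1678+221=1899,  q_6=1·205+27=232
a_7=1:  p_7=1·1899+1678=3577,  q_7=1·232+205=437
a_8=2:  p_8=2·3577+1899=9053,  q_8=2·437+232=1106
a_9=5:  p_9=5·9053+3577=48842,  q_9=5·1106+437=5967
→ (48842, 5967).  Check: 48842²=2385540964, 67·5967²=2385540963, difference 1.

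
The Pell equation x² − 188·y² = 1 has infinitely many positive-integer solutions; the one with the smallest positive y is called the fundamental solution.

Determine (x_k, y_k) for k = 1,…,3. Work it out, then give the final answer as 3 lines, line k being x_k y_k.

4607 336
42448897 3095904
391124132351 28525659120

√188 → a₀=13, period (1,2,2,6,2,2,1,26); ℓ=8 even so k=7
i=0: a=13 ⇒ p=13, q=1
i=1: a=1 ⇒ p=14, q=1
i=2: a=2 ⇒ p=41, q=3
…
i=4: a=6 ⇒ p=617, q=45
i=5: a=2 ⇒ p=1330, q=97
i=6: a=2 ⇒ p=3277, q=239
i=7: a=1 ⇒ p=4607, q=336
→ (4607, 336).  Check: 4607²=21224449, 188·336²=21224448, difference 1.
(4607+336√188)^2 = 42448897 + 3095904√188
(4607+336√188)^3 = 391124132351 + 28525659120√188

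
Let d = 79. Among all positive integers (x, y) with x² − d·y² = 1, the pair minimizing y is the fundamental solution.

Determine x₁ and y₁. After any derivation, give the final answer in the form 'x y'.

80 9

d=79: √d = [8; 1,7,1,16] (ℓ=4, even), read p_3/q_3
k=0  a_k=8  p_k/q_k = 8/1
…
k=2  a_k=7  p_k/q_k = 71/8
k=3  a_k=1  p_k/q_k = 80/9
fundamental: x₁=80, y₁=9  (since 6400 − 79·81 = 1)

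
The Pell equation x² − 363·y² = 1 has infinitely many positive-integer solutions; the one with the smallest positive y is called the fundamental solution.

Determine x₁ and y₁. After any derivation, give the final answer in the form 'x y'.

d=363: √d = [19; 19,38] (ℓ=2, even), read p_1/q_1
i=0: a=19 ⇒ p=19, q=1
i=1: a=19 ⇒ p=362, q=19
(x₁, y₁) = (362, 19);  362² − 363·19² = 1 ✓

362 19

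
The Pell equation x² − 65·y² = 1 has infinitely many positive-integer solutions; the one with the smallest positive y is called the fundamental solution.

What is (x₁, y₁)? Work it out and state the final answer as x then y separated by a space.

129 16

√65 = [8; 16, …], period ℓ=1 (odd) → k=1
step 0: (8, 1)  from 8·(1,0) + (0,1)
step 1: (129, 16)  from 16·(8,1) + (1,0)
fundamental: x₁=129, y₁=16  (since 16641 − 65·256 = 1)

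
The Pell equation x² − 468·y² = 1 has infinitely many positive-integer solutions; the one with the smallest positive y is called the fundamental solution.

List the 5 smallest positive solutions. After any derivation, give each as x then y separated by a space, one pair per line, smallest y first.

√468 = [21; 1,1,1,2,1,1,1,42, …], period ℓ=8 (even) → k=7
a_0=21:  p_0=21·1+0=21,  q_0=21·0+1=1
a_1=1:  p_1=1·21+1=22,  q_1=1·1+0=1
…
a_4=2:  p_4=2·65+43=173,  q_4=2·3+2=8
…
a_6=1:  p_6=1·238+173=411,  q_6=1·11+8=19
a_7=1:  p_7=1·411+238=649,  q_7=1·19+11=30
fundamental: x₁=649, y₁=30  (since 421201 − 468·900 = 1)
k=2:  x_2 = 649·649+468·30·30 = 842401,  y_2 = 649·30+30·649 = 38940
k=3:  x_3 = 649·842401+468·30·38940 = 1093435849,  y_3 = 649·38940+30·842401 = 50544090
k=4:  x_4 = 649·1093435849+468·30·50544090 = 1419278889601,  y_4 = 649·50544090+30·1093435849 = 65606189880
k=5:  x_5 = 649·1419278889601+468·30·65606189880 = 1842222905266249,  y_5 = 649·65606189880+30·1419278889601 = 85156783920150

649 30
842401 38940
1093435849 50544090
1419278889601 65606189880
1842222905266249 85156783920150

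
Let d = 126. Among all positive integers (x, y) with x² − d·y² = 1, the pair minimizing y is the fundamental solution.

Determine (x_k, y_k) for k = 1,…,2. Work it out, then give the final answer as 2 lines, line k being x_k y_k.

√126 → a₀=11, period (4,2,4,22); ℓ=4 even so k=3
a_0=11:  p_0=11·1+0=11,  q_0=11·0+1=1
…
a_2=2:  p_2=2·45+11=101,  q_2=2·4+1=9
a_3=4:  p_3=4·101+45=449,  q_3=4·9+4=40
→ (449, 40).  Check: 449²=201601, 126·40²=201600, difference 1.
(x_2, y_2) = (449·449 + 126·40·40, 449·40 + 40·449) = (403201, 35920)

449 40
403201 35920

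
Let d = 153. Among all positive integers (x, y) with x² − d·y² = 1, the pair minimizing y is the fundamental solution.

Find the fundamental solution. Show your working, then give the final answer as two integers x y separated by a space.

2177 176

√153 = [12; 2,1,2,2,2,1,2,24, …], period ℓ=8 (even) → k=7
a_0=12:  p_0=12·1+0=12,  q_0=12·0+1=1
…
a_4=2:  p_4=2·99+37=235,  q_4=2·8+3=19
…
a_6=1:  p_6=1·569+235=804,  q_6=1·46+19=65
a_7=2:  p_7=2·804+569=2177,  q_7=2·65+46=176
→ (2177, 176).  Check: 2177²=4739329, 153·176²=4739328, difference 1.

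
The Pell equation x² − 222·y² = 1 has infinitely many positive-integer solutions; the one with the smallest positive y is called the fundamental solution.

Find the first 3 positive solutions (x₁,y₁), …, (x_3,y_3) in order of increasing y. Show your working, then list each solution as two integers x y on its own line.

√222 = [14; 1,8,1,28, …], period ℓ=4 (even) → k=3
k=0  a_k=14  p_k/q_k = 14/1
k=1  a_k=1  p_k/q_k = 15/1
k=2  a_k=8  p_k/q_k = 134/9
k=3  a_k=1  p_k/q_k = 149/10
(x₁, y₁) = (149, 10);  149² − 222·10² = 1 ✓
n=2: (149,10)∘(149,10) = (149·149+222·10·10, 149·10+10·149) = (44401,2980)
n=3: (44401,2980)∘(149,10) = (149·44401+222·10·2980, 149·2980+10·44401) = (13231349,888030)

149 10
44401 2980
13231349 888030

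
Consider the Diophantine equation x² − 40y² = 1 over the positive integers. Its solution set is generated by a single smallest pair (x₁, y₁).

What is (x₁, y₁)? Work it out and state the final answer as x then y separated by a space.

19 3

√40 = [6; 3,12, …], period ℓ=2 (even) → k=1
k=0  a_k=6  p_k/q_k = 6/1
k=1  a_k=3  p_k/q_k = 19/3
fundamental: x₁=19, y₁=3  (since 361 − 40·9 = 1)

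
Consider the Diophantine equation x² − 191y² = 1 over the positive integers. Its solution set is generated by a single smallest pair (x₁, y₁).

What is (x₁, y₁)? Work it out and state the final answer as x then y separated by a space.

8994000 650783

d=191: √d = [13; 1,4,1,1,3,…,4,1,26] (ℓ=16, even), read p_15/q_15
step 0: (13, 1)  from 13·(1,0) + (0,1)
step 1: (14, 1)  from 1·(13,1) + (1,0)
…
step 3: (83, 6)  from 1·(69,5) + (14,1)
step 4: (152, 11)  from 1·(83,6) + (69,5)
…
step 8: (40217, 2910)  from 13·(2999,217) + (1230,89)
…
step 11: (704682, 50989)  from 3·(207083,14984) + (83433,6037)
…
step 14: (7377553, 533821)  from 4·(1616447,116962) + (911765,65973)
step 15: (8994000, 650783)  from 1·(7377553,533821) + (1616447,116962)
fundamental: x₁=8994000, y₁=650783  (since 80892036000000 − 191·423518513089 = 1)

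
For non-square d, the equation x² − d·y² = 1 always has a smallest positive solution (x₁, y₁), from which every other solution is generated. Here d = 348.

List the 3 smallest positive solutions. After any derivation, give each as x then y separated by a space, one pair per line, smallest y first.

d=348: √d = [18; 1,1,1,8,1,1,1,36] (ℓ=8, even), read p_7/q_7
a_0=18:  p_0=18·1+0=18,  q_0=18·0+1=1
a_1=1:  p_1=1·18+1=19,  q_1=1·1+0=1
a_2=1:  p_2=1·19+18=37,  q_2=1·1+1=2
…
a_6=1:  p_6=1·541+485=1026,  q_6=1·29+26=55
a_7=1:  p_7=1·1026+541=1567,  q_7=1·55+29=84
fundamental: x₁=1567, y₁=84  (since 2455489 − 348·7056 = 1)
k=2:  x_2 = 1567·1567+348·84·84 = 4910977,  y_2 = 1567·84+84·1567 = 263256
k=3:  x_3 = 1567·4910977+348·84·263256 = 15391000351,  y_3 = 1567·263256+84·4910977 = 825044220

1567 84
4910977 263256
15391000351 825044220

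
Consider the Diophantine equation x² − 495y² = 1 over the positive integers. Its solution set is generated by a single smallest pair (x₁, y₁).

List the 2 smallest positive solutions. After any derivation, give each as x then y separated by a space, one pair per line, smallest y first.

√495 → a₀=22, period (4,44); ℓ=2 even so k=1
step 0: (22, 1)  from 22·(1,0) + (0,1)
step 1: (89, 4)  from 4·(22,1) + (1,0)
→ (89, 4).  Check: 89²=7921, 495·4²=7920, difference 1.
(89+4√495)^2 = 15841 + 712√495

89 4
15841 712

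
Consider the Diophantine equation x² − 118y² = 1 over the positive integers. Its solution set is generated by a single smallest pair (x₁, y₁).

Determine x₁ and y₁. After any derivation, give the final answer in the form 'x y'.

[10; 1,6,3,2,10,2,3,6,1,20] for √118; ℓ=10 ⇒ convergent index 9
a_0=10:  p_0=10·1+0=10,  q_0=10·0+1=1
a_1=1:  p_1=1·10+1=11,  q_1=1·1+0=1
…
a_4=2:  p_4=2·239+76=554,  q_4=2·22+7=51
a_5=10:  p_5=10·554+239=5779,  q_5=10·51+22=532
a_6=2:  p_6=2·5779+554=12112,  q_6=2·532+51=1115
a_7=3:  p_7=3·12112+5779=42115,  q_7=3·1115+532=3877
a_8=6:  p_8=6·42115+12112=264802,  q_8=6·3877+1115=24377
a_9=1:  p_9=1·264802+42115=306917,  q_9=1·24377+3877=28254
fundamental: x₁=306917, y₁=28254  (since 94198044889 − 118·798288516 = 1)

306917 28254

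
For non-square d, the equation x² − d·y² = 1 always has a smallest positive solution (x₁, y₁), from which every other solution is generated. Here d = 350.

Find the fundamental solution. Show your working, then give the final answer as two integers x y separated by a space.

449 24

d=350: √d = [18; 1,2,2,2,1,36] (ℓ=6, even), read p_5/q_5
step 0: (18, 1)  from 18·(1,0) + (0,1)
step 1: (19, 1)  from 1·(18,1) + (1,0)
step 2: (56, 3)  from 2·(19,1) + (18,1)
step 3: (131, 7)  from 2·(56,3) + (19,1)
step 4: (318, 17)  from 2·(131,7) + (56,3)
step 5: (449, 24)  from 1·(318,17) + (131,7)
(x₁, y₁) = (449, 24);  449² − 350·24² = 1 ✓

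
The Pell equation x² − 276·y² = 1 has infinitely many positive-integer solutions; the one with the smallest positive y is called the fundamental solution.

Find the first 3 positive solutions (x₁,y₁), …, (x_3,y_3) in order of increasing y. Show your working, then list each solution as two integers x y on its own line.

7775 468
120901249 7277400
1880014414175 113163569532

√276 = [16; 1,1,1,1,2,2,2,1,1,1,1,32, …], period ℓ=12 (even) → k=11
i=0: a=16 ⇒ p=16, q=1
…
i=2: a=1 ⇒ p=33, q=2
…
i=6: a=2 ⇒ p=515, q=31
…
i=10: a=1 ⇒ p=4768, q=287
i=11: a=1 ⇒ p=7775, q=468
fundamental: x₁=7775, y₁=468  (since 60450625 − 276·219024 = 1)
k=2:  x_2 = 7775·7775+276·468·468 = 120901249,  y_2 = 7775·468+468·7775 = 7277400
k=3:  x_3 = 7775·120901249+276·468·7277400 = 1880014414175,  y_3 = 7775·7277400+468·120901249 = 113163569532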